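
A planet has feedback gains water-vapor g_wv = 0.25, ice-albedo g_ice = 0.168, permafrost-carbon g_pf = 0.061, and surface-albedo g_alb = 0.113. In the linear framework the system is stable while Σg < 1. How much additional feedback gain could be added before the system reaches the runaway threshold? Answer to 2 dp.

Current total gain = 0.25 + 0.168 + 0.061 + 0.113 = 0.592.
Margin to runaway = 1 − 0.592 = 0.41.

0.41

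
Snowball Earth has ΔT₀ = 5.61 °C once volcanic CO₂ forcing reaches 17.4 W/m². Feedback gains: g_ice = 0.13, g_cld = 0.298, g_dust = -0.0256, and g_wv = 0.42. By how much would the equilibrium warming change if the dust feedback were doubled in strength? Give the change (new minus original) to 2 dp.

-3.98 °C

Original: g = 0.8224, ΔT = 5.61/(1−0.8224) = 31.5878 °C.
With doubled dust: g' = 0.7968, ΔT' = 5.61/(1−0.7968) = 27.6083 °C.
Change = 27.6083 − 31.5878 = -3.98 °C.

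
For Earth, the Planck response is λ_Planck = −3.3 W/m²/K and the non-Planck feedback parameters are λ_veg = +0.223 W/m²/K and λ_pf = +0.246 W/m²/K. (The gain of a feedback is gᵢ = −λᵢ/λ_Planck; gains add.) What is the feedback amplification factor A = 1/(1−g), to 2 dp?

Convert to gains: g_veg = 0.223/3.3 = 0.06758; g_pf = 0.246/3.3 = 0.07455.
Total gain g = 0.14213.
A = 1/(1 − 0.14213) = 1.17.

1.17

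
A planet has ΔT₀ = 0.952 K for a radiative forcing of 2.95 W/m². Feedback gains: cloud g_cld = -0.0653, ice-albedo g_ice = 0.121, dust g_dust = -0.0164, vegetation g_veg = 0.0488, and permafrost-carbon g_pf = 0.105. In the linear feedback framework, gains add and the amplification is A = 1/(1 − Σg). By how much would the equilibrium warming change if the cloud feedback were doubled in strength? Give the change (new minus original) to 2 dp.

Original: g = 0.1931, ΔT = 0.952/(1−0.1931) = 1.1798 K.
With doubled cloud: g' = 0.1278, ΔT' = 0.952/(1−0.1278) = 1.0915 K.
Change = 1.0915 − 1.1798 = -0.09 K.

-0.09 K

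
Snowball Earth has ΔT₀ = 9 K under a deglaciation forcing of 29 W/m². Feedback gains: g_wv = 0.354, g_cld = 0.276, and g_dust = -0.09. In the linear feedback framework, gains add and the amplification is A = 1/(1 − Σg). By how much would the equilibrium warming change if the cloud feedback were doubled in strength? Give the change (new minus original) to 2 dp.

Original: g = 0.54, ΔT = 9/(1−0.54) = 19.5652 K.
With doubled cloud: g' = 0.816, ΔT' = 9/(1−0.816) = 48.9130 K.
Change = 48.9130 − 19.5652 = 29.35 K.

29.35 K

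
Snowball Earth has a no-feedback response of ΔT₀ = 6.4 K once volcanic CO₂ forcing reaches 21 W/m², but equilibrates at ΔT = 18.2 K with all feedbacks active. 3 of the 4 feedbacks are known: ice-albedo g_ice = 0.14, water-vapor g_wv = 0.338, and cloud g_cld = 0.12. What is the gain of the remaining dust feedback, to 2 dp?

Amplification A = ΔT/ΔT₀ = 18.2/6.4 = 2.844.
Total gain g = 1 − 1/A = 1 − 1/2.844 = 0.6484.
Known gains sum to 0.14 + 0.338 + 0.12 = 0.598.
g_dust = 0.6484 − 0.598 = 0.05.

0.05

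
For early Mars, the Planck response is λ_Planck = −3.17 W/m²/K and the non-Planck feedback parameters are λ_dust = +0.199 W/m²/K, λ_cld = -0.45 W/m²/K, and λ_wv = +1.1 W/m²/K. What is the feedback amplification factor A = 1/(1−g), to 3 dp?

1.366

Convert to gains: g_dust = 0.199/3.17 = 0.06278; g_cld = -0.45/3.17 = -0.142; g_wv = 1.1/3.17 = 0.347.
Total gain g = 0.26778.
A = 1/(1 − 0.26778) = 1.366.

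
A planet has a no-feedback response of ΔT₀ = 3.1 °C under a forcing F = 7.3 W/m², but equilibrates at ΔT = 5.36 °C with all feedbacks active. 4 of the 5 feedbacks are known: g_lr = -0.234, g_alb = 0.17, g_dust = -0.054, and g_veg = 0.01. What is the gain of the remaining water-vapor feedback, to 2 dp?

0.53

Amplification A = ΔT/ΔT₀ = 5.36/3.1 = 1.729.
Total gain g = 1 − 1/A = 1 − 1/1.729 = 0.4216.
Known gains sum to -0.234 + 0.17 − 0.054 + 0.01 = -0.108.
g_wv = 0.4216 + 0.108 = 0.53.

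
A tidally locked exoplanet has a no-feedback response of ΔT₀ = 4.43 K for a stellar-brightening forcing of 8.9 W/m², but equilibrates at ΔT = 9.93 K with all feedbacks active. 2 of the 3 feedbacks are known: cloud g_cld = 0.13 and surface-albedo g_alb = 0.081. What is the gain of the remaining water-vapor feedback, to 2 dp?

Amplification A = ΔT/ΔT₀ = 9.93/4.43 = 2.242.
Total gain g = 1 − 1/A = 1 − 1/2.242 = 0.554.
Known gains sum to 0.13 + 0.081 = 0.211.
g_wv = 0.554 − 0.211 = 0.34.

0.34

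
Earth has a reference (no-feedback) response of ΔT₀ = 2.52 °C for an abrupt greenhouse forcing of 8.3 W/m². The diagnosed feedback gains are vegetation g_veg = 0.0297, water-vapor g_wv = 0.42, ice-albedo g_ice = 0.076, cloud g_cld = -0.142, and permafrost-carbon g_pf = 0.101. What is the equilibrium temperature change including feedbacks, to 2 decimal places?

Total gain g = 0.0297 + 0.42 + 0.076 − 0.142 + 0.101 = 0.4847.
Amplification A = 1/(1 − 0.4847) = 1.941.
ΔT = 2.52 × 1.941 = 4.89 °C.

4.89 °C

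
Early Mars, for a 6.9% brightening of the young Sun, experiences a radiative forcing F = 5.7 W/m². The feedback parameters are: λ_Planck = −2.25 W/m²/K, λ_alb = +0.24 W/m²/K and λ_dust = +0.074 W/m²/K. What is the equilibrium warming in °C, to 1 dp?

2.9 °C

Net feedback parameter λ = (−2.25) + (+0.24) + (+0.074) = -1.936 W/m²/K.
ΔT = −F/λ = −5.7/(-1.936) = 2.9 °C.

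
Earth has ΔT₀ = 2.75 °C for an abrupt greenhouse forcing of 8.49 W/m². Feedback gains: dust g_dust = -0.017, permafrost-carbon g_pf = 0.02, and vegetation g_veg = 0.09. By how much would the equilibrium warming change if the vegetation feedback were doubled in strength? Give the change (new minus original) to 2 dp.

0.33 °C

Original: g = 0.093, ΔT = 2.75/(1−0.093) = 3.0320 °C.
With doubled vegetation: g' = 0.183, ΔT' = 2.75/(1−0.183) = 3.3660 °C.
Change = 3.3660 − 3.0320 = 0.33 °C.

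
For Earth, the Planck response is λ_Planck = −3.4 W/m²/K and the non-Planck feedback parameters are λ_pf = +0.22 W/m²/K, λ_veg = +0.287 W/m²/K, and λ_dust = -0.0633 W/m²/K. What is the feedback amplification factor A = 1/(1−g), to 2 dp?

1.15

Convert to gains: g_pf = 0.22/3.4 = 0.06471; g_veg = 0.287/3.4 = 0.08441; g_dust = -0.0633/3.4 = -0.01862.
Total gain g = 0.1305.
A = 1/(1 − 0.1305) = 1.15.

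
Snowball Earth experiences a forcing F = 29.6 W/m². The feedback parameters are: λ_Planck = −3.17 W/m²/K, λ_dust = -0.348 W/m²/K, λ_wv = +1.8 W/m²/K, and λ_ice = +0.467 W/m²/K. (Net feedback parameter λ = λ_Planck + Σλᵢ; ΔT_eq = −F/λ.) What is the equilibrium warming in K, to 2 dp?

23.66 K

Net feedback parameter λ = (−3.17) + (-0.348) + (+1.8) + (+0.467) = -1.251 W/m²/K.
ΔT = −F/λ = −29.6/(-1.251) = 23.66 K.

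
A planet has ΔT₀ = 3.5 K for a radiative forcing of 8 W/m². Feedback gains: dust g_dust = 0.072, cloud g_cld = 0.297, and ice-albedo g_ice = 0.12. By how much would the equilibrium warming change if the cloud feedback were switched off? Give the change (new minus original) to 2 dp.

-2.52 K

Original: g = 0.489, ΔT = 3.5/(1−0.489) = 6.8493 K.
Without cloud: g' = 0.192, ΔT' = 3.5/(1−0.192) = 4.3317 K.
Change = 4.3317 − 6.8493 = -2.52 K.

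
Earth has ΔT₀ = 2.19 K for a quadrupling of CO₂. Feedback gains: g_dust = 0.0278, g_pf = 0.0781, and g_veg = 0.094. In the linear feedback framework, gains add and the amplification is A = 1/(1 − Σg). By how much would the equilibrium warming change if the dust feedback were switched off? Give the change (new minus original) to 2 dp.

Original: g = 0.1999, ΔT = 2.19/(1−0.1999) = 2.7372 K.
Without dust: g' = 0.1721, ΔT' = 2.19/(1−0.1721) = 2.6452 K.
Change = 2.6452 − 2.7372 = -0.09 K.

-0.09 K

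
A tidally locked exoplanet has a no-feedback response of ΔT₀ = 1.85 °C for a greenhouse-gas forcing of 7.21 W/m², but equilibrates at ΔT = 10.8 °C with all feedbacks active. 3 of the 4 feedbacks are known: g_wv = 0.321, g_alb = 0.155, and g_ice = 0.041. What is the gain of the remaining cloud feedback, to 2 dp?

0.31

Amplification A = ΔT/ΔT₀ = 10.8/1.85 = 5.838.
Total gain g = 1 − 1/A = 1 − 1/5.838 = 0.8287.
Known gains sum to 0.321 + 0.155 + 0.041 = 0.517.
g_cld = 0.8287 − 0.517 = 0.31.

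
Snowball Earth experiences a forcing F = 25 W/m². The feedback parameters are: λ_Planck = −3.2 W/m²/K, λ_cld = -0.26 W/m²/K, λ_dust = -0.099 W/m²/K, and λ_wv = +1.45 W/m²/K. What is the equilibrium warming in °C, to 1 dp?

Net feedback parameter λ = (−3.2) + (-0.26) + (-0.099) + (+1.45) = -2.109 W/m²/K.
ΔT = −F/λ = −25/(-2.109) = 11.9 °C.

11.9 °C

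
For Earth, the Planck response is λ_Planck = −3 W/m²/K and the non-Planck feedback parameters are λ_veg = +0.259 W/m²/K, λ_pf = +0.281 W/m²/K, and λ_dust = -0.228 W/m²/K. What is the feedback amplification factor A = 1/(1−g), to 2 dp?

Convert to gains: g_veg = 0.259/3 = 0.08633; g_pf = 0.281/3 = 0.09367; g_dust = -0.228/3 = -0.076.
Total gain g = 0.104.
A = 1/(1 − 0.104) = 1.12.

1.12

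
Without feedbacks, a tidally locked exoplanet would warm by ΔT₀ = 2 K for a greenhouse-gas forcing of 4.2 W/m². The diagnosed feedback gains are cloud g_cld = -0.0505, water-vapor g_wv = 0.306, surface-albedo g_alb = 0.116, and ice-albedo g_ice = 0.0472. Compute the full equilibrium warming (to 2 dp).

Total gain g = -0.0505 + 0.306 + 0.116 + 0.0472 = 0.4187.
Amplification A = 1/(1 − 0.4187) = 1.72.
ΔT = 2 × 1.72 = 3.44 K.

3.44 K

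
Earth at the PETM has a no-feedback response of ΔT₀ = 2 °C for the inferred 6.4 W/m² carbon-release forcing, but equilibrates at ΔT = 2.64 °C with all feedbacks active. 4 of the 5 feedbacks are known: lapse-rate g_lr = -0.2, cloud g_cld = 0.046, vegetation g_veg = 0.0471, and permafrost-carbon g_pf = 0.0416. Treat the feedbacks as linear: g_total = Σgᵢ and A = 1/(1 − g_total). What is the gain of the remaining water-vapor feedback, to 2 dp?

0.31

Amplification A = ΔT/ΔT₀ = 2.64/2 = 1.32.
Total gain g = 1 − 1/A = 1 − 1/1.32 = 0.2424.
Known gains sum to -0.2 + 0.046 + 0.0471 + 0.0416 = -0.0653.
g_wv = 0.2424 + 0.0653 = 0.31.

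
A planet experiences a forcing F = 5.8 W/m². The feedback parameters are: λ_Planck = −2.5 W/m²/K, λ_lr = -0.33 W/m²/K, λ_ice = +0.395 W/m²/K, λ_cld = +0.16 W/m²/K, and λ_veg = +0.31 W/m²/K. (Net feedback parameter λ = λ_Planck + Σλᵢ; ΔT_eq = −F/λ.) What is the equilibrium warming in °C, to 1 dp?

Net feedback parameter λ = (−2.5) + (-0.33) + (+0.395) + (+0.16) + (+0.31) = -1.965 W/m²/K.
ΔT = −F/λ = −5.8/(-1.965) = 3.0 °C.

3.0 °C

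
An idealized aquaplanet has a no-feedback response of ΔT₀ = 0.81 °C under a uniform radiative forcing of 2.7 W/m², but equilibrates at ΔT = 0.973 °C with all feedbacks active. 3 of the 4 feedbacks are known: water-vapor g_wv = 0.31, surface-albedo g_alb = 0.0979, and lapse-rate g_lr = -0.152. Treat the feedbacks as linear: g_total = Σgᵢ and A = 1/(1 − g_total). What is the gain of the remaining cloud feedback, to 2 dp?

Amplification A = ΔT/ΔT₀ = 0.973/0.81 = 1.201.
Total gain g = 1 − 1/A = 1 − 1/1.201 = 0.1674.
Known gains sum to 0.31 + 0.0979 − 0.152 = 0.2559.
g_cld = 0.1674 − 0.2559 = -0.09.

-0.09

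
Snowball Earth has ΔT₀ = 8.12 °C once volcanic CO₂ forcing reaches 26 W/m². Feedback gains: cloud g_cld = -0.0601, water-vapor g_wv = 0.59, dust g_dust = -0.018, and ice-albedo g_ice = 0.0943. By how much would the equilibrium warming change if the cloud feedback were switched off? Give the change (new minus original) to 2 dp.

Original: g = 0.6062, ΔT = 8.12/(1−0.6062) = 20.6196 °C.
Without cloud: g' = 0.6663, ΔT' = 8.12/(1−0.6663) = 24.3332 °C.
Change = 24.3332 − 20.6196 = 3.71 °C.

3.71 °C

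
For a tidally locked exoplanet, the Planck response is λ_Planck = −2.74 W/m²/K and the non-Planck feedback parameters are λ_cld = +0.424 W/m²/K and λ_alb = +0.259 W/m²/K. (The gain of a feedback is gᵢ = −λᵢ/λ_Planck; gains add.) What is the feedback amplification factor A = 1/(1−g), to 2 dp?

Convert to gains: g_cld = 0.424/2.74 = 0.1547; g_alb = 0.259/2.74 = 0.09453.
Total gain g = 0.24923.
A = 1/(1 − 0.24923) = 1.33.

1.33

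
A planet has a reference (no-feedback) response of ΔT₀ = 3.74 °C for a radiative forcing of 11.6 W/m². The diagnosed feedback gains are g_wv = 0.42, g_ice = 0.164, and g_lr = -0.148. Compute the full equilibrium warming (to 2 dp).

Total gain g = 0.42 + 0.164 − 0.148 = 0.436.
Amplification A = 1/(1 − 0.436) = 1.773.
ΔT = 3.74 × 1.773 = 6.63 °C.

6.63 °C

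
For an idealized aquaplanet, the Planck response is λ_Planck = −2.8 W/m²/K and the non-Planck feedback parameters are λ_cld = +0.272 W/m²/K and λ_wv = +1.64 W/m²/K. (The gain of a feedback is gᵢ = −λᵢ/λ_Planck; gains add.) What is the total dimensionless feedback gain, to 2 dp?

0.68

Convert to gains: g_cld = 0.272/2.8 = 0.09714; g_wv = 1.64/2.8 = 0.5857.
Total gain g = 0.68284.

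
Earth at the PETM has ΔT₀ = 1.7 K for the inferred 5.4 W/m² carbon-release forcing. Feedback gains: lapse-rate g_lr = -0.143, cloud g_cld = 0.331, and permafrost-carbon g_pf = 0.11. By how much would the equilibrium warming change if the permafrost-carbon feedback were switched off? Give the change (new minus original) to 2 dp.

Original: g = 0.298, ΔT = 1.7/(1−0.298) = 2.4217 K.
Without permafrost-carbon: g' = 0.188, ΔT' = 1.7/(1−0.188) = 2.0936 K.
Change = 2.0936 − 2.4217 = -0.33 K.

-0.33 K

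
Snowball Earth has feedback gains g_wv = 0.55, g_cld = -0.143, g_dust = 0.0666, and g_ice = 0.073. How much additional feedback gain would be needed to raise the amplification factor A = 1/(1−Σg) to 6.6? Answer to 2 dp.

0.30

Current total gain = 0.5466.
Target gain for A = 6.6: g* = 1 − 1/6.6 = 0.8485.
Additional gain needed = 0.8485 − 0.5466 = 0.30.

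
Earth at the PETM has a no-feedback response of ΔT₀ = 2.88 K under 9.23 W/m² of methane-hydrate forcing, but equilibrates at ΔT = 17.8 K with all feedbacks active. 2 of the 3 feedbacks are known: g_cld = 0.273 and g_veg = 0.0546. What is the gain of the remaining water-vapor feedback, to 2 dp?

Amplification A = ΔT/ΔT₀ = 17.8/2.88 = 6.181.
Total gain g = 1 − 1/A = 1 − 1/6.181 = 0.8382.
Known gains sum to 0.273 + 0.0546 = 0.3276.
g_wv = 0.8382 − 0.3276 = 0.51.

0.51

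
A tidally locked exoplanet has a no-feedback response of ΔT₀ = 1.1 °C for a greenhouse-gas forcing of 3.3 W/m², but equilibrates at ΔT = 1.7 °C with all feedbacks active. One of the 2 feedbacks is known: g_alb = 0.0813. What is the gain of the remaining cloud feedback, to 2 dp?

Amplification A = ΔT/ΔT₀ = 1.7/1.1 = 1.545.
Total gain g = 1 − 1/A = 1 − 1/1.545 = 0.3528.
The known gain is 0.0813.
g_cld = 0.3528 − 0.0813 = 0.27.

0.27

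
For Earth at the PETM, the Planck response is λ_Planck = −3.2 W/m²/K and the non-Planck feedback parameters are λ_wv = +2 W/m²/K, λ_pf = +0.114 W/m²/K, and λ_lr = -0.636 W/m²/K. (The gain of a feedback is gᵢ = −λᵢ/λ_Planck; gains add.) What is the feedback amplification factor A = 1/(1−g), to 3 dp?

Convert to gains: g_wv = 2/3.2 = 0.625; g_pf = 0.114/3.2 = 0.03562; g_lr = -0.636/3.2 = -0.1987.
Total gain g = 0.46192.
A = 1/(1 − 0.46192) = 1.858.

1.858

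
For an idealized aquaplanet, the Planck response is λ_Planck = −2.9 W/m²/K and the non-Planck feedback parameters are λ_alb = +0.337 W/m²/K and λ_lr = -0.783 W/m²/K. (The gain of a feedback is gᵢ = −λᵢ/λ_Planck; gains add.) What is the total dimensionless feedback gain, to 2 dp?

-0.15

Convert to gains: g_alb = 0.337/2.9 = 0.1162; g_lr = -0.783/2.9 = -0.27.
Total gain g = -0.1538.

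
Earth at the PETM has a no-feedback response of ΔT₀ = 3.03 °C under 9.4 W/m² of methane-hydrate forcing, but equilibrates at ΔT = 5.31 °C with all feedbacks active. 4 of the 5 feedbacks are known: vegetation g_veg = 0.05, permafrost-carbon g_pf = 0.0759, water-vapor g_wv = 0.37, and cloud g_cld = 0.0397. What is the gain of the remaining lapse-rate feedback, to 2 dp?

-0.11

Amplification A = ΔT/ΔT₀ = 5.31/3.03 = 1.752.
Total gain g = 1 − 1/A = 1 − 1/1.752 = 0.4292.
Known gains sum to 0.05 + 0.0759 + 0.37 + 0.0397 = 0.5356.
g_lr = 0.4292 − 0.5356 = -0.11.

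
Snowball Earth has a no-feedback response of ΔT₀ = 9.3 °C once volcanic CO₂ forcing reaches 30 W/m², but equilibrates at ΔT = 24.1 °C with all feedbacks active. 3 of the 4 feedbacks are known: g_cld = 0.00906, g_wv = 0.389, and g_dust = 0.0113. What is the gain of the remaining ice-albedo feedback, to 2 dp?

0.20

Amplification A = ΔT/ΔT₀ = 24.1/9.3 = 2.591.
Total gain g = 1 − 1/A = 1 − 1/2.591 = 0.614.
Known gains sum to 0.00906 + 0.389 + 0.0113 = 0.40936.
g_ice = 0.614 − 0.40936 = 0.20.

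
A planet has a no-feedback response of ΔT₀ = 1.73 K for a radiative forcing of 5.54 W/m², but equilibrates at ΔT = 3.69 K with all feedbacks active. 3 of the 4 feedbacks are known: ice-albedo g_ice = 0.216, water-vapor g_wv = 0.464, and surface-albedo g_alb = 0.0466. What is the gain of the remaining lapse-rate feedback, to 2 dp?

Amplification A = ΔT/ΔT₀ = 3.69/1.73 = 2.133.
Total gain g = 1 − 1/A = 1 − 1/2.133 = 0.5312.
Known gains sum to 0.216 + 0.464 + 0.0466 = 0.7266.
g_lr = 0.5312 − 0.7266 = -0.20.

-0.20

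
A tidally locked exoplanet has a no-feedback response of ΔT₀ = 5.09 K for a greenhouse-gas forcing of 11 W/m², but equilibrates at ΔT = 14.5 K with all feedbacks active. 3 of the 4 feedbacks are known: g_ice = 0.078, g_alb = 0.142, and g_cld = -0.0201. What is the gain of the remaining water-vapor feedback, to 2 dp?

Amplification A = ΔT/ΔT₀ = 14.5/5.09 = 2.849.
Total gain g = 1 − 1/A = 1 − 1/2.849 = 0.649.
Known gains sum to 0.078 + 0.142 − 0.0201 = 0.1999.
g_wv = 0.649 − 0.1999 = 0.45.

0.45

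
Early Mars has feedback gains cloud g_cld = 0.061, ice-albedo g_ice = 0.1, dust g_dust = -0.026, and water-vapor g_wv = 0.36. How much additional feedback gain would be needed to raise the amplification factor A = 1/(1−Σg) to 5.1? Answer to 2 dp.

Current total gain = 0.495.
Target gain for A = 5.1: g* = 1 − 1/5.1 = 0.8039.
Additional gain needed = 0.8039 − 0.495 = 0.31.

0.31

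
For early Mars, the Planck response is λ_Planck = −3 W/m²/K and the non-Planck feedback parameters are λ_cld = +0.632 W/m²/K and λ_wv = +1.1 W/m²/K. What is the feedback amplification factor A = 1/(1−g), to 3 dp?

2.366

Convert to gains: g_cld = 0.632/3 = 0.2107; g_wv = 1.1/3 = 0.3667.
Total gain g = 0.5774.
A = 1/(1 − 0.5774) = 2.366.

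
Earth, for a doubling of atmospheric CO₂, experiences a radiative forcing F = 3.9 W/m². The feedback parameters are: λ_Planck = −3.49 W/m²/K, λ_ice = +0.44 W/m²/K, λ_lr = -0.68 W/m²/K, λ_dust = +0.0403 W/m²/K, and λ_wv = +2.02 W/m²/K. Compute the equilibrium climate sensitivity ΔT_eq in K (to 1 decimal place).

2.3 K

Net feedback parameter λ = (−3.49) + (+0.44) + (-0.68) + (+0.0403) + (+2.02) = -1.6697 W/m²/K.
ΔT = −F/λ = −3.9/(-1.6697) = 2.3 K.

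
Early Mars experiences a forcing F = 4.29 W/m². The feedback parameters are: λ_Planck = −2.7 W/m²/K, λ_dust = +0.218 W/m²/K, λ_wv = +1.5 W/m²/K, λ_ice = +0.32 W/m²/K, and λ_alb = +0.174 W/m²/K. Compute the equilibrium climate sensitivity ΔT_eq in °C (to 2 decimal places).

8.79 °C

Net feedback parameter λ = (−2.7) + (+0.218) + (+1.5) + (+0.32) + (+0.174) = -0.488 W/m²/K.
ΔT = −F/λ = −4.29/(-0.488) = 8.79 °C.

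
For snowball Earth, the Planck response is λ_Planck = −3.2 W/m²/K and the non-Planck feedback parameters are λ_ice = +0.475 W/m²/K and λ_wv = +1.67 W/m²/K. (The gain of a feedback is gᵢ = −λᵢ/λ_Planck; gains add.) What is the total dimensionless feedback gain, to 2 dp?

Convert to gains: g_ice = 0.475/3.2 = 0.1484; g_wv = 1.67/3.2 = 0.5219.
Total gain g = 0.6703.

0.67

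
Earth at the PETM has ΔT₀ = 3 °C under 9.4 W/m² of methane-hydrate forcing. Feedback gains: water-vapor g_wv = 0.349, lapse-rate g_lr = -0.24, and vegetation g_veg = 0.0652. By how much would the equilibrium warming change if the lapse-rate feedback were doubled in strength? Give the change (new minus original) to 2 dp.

Original: g = 0.1742, ΔT = 3/(1−0.1742) = 3.6328 °C.
With doubled lapse-rate: g' = -0.0658, ΔT' = 3/(1+0.0658) = 2.8148 °C.
Change = 2.8148 − 3.6328 = -0.82 °C.

-0.82 °C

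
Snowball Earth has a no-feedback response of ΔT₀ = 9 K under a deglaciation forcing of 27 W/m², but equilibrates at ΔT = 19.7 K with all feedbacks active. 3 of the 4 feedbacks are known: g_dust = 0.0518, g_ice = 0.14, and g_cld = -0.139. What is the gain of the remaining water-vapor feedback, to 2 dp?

Amplification A = ΔT/ΔT₀ = 19.7/9 = 2.189.
Total gain g = 1 − 1/A = 1 − 1/2.189 = 0.5432.
Known gains sum to 0.0518 + 0.14 − 0.139 = 0.0528.
g_wv = 0.5432 − 0.0528 = 0.49.

0.49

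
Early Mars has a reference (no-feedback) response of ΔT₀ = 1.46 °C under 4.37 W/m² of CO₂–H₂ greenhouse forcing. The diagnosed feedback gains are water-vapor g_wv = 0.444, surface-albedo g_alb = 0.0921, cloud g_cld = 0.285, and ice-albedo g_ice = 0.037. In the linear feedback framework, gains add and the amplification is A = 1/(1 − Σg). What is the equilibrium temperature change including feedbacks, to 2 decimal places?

10.29 °C

Total gain g = 0.444 + 0.0921 + 0.285 + 0.037 = 0.8581.
Amplification A = 1/(1 − 0.8581) = 7.047.
ΔT = 1.46 × 7.047 = 10.29 °C.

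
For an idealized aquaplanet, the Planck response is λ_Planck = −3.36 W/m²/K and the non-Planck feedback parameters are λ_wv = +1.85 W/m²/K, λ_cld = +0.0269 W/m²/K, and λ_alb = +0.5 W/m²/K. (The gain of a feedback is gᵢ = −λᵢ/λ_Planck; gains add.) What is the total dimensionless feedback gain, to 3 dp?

Convert to gains: g_wv = 1.85/3.36 = 0.5506; g_cld = 0.0269/3.36 = 0.008006; g_alb = 0.5/3.36 = 0.1488.
Total gain g = 0.707406.

0.707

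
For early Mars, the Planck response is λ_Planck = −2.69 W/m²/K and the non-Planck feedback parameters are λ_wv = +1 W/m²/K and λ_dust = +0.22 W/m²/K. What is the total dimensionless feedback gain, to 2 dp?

0.45

Convert to gains: g_wv = 1/2.69 = 0.3717; g_dust = 0.22/2.69 = 0.08178.
Total gain g = 0.45348.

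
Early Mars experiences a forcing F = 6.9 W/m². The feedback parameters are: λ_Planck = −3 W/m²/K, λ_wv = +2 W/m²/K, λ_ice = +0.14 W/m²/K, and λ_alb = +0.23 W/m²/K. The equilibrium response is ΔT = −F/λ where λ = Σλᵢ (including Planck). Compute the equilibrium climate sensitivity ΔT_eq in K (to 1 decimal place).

Net feedback parameter λ = (−3) + (+2) + (+0.14) + (+0.23) = -0.63 W/m²/K.
ΔT = −F/λ = −6.9/(-0.63) = 11.0 K.

11.0 K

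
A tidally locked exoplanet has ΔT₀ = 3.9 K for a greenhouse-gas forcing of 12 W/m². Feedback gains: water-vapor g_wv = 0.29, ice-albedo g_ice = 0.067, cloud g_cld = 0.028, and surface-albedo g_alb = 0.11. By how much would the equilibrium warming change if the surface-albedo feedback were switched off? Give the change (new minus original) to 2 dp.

Original: g = 0.495, ΔT = 3.9/(1−0.495) = 7.7228 K.
Without surface-albedo: g' = 0.385, ΔT' = 3.9/(1−0.385) = 6.3415 K.
Change = 6.3415 − 7.7228 = -1.38 K.

-1.38 K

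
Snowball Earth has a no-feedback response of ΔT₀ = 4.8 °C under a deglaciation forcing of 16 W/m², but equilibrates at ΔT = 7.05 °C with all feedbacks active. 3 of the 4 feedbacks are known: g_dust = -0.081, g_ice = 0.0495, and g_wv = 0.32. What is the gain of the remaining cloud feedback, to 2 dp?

Amplification A = ΔT/ΔT₀ = 7.05/4.8 = 1.469.
Total gain g = 1 − 1/A = 1 − 1/1.469 = 0.3193.
Known gains sum to -0.081 + 0.0495 + 0.32 = 0.2885.
g_cld = 0.3193 − 0.2885 = 0.03.

0.03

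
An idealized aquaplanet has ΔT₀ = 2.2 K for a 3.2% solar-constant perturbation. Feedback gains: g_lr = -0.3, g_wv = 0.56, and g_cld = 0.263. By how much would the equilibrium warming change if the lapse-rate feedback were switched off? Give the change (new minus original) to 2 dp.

Original: g = 0.523, ΔT = 2.2/(1−0.523) = 4.6122 K.
Without lapse-rate: g' = 0.823, ΔT' = 2.2/(1−0.823) = 12.4294 K.
Change = 12.4294 − 4.6122 = 7.82 K.

7.82 K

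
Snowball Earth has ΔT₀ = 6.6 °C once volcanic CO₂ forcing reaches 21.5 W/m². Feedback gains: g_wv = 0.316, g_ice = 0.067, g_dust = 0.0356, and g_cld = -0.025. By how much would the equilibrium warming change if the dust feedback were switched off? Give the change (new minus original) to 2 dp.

Original: g = 0.3936, ΔT = 6.6/(1−0.3936) = 10.8839 °C.
Without dust: g' = 0.358, ΔT' = 6.6/(1−0.358) = 10.2804 °C.
Change = 10.2804 − 10.8839 = -0.60 °C.

-0.60 °C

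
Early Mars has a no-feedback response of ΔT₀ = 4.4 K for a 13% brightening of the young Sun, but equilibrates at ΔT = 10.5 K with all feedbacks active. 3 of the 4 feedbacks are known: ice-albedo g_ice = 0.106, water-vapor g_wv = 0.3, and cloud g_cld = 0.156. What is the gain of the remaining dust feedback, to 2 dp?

Amplification A = ΔT/ΔT₀ = 10.5/4.4 = 2.386.
Total gain g = 1 − 1/A = 1 − 1/2.386 = 0.5809.
Known gains sum to 0.106 + 0.3 + 0.156 = 0.562.
g_dust = 0.5809 − 0.562 = 0.02.

0.02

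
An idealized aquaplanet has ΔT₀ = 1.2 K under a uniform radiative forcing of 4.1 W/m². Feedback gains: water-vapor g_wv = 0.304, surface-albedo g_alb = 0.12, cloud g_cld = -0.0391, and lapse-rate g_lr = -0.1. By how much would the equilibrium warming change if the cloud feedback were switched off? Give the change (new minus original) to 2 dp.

Original: g = 0.2849, ΔT = 1.2/(1−0.2849) = 1.6781 K.
Without cloud: g' = 0.324, ΔT' = 1.2/(1−0.324) = 1.7751 K.
Change = 1.7751 − 1.6781 = 0.10 K.

0.10 K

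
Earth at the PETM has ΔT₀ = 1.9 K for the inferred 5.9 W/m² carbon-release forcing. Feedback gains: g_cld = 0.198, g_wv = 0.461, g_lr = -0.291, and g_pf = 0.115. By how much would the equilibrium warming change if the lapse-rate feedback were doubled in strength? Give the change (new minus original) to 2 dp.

-1.32 K

Original: g = 0.483, ΔT = 1.9/(1−0.483) = 3.6750 K.
With doubled lapse-rate: g' = 0.192, ΔT' = 1.9/(1−0.192) = 2.3515 K.
Change = 2.3515 − 3.6750 = -1.32 K.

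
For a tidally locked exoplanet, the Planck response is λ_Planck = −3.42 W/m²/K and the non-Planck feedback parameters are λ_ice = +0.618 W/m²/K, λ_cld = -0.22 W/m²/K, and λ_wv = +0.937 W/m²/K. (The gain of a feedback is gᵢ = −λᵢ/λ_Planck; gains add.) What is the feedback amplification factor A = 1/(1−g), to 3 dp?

1.640

Convert to gains: g_ice = 0.618/3.42 = 0.1807; g_cld = -0.22/3.42 = -0.06433; g_wv = 0.937/3.42 = 0.274.
Total gain g = 0.39037.
A = 1/(1 − 0.39037) = 1.640.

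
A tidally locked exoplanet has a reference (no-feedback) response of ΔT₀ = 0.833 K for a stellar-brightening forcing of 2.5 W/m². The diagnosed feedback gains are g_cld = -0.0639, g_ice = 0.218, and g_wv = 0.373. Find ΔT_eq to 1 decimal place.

Total gain g = -0.0639 + 0.218 + 0.373 = 0.5271.
Amplification A = 1/(1 − 0.5271) = 2.115.
ΔT = 0.833 × 2.115 = 1.8 K.

1.8 K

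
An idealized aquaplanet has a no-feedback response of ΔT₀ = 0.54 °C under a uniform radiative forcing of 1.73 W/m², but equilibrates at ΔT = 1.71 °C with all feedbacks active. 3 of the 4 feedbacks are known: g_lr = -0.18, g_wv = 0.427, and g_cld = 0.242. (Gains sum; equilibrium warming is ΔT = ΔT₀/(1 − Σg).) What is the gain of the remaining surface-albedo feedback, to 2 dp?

0.20

Amplification A = ΔT/ΔT₀ = 1.71/0.54 = 3.167.
Total gain g = 1 − 1/A = 1 − 1/3.167 = 0.6842.
Known gains sum to -0.18 + 0.427 + 0.242 = 0.489.
g_alb = 0.6842 − 0.489 = 0.20.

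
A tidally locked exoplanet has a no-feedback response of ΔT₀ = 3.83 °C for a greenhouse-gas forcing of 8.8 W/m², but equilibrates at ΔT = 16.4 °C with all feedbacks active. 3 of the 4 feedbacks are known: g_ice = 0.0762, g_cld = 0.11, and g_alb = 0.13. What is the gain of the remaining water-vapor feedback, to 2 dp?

Amplification A = ΔT/ΔT₀ = 16.4/3.83 = 4.282.
Total gain g = 1 − 1/A = 1 − 1/4.282 = 0.7665.
Known gains sum to 0.0762 + 0.11 + 0.13 = 0.3162.
g_wv = 0.7665 − 0.3162 = 0.45.

0.45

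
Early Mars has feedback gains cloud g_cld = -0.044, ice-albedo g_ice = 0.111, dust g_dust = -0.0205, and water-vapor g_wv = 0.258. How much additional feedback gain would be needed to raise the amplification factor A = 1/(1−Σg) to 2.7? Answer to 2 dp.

Current total gain = 0.3045.
Target gain for A = 2.7: g* = 1 − 1/2.7 = 0.6296.
Additional gain needed = 0.6296 − 0.3045 = 0.33.

0.33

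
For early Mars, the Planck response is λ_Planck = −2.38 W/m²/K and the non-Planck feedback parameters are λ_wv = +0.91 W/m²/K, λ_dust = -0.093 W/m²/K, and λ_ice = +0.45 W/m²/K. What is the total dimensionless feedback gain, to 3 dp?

Convert to gains: g_wv = 0.91/2.38 = 0.3824; g_dust = -0.093/2.38 = -0.03908; g_ice = 0.45/2.38 = 0.1891.
Total gain g = 0.53242.

0.532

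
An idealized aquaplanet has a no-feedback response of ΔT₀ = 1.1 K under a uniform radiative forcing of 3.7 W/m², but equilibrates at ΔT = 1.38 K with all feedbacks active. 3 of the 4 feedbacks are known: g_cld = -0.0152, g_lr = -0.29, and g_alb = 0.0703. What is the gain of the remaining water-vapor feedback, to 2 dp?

0.44

Amplification A = ΔT/ΔT₀ = 1.38/1.1 = 1.255.
Total gain g = 1 − 1/A = 1 − 1/1.255 = 0.2032.
Known gains sum to -0.0152 − 0.29 + 0.0703 = -0.2349.
g_wv = 0.2032 + 0.2349 = 0.44.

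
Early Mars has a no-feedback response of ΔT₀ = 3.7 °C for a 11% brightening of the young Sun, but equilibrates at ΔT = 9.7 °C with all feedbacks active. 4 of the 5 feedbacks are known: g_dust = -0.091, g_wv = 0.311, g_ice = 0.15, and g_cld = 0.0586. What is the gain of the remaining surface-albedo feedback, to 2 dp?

0.19

Amplification A = ΔT/ΔT₀ = 9.7/3.7 = 2.622.
Total gain g = 1 − 1/A = 1 − 1/2.622 = 0.6186.
Known gains sum to -0.091 + 0.311 + 0.15 + 0.0586 = 0.4286.
g_alb = 0.6186 − 0.4286 = 0.19.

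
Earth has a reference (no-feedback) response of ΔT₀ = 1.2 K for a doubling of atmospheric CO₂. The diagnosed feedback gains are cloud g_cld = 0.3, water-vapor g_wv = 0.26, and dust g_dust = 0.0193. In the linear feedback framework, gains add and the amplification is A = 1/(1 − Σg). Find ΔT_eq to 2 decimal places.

2.85 K

Total gain g = 0.3 + 0.26 + 0.0193 = 0.5793.
Amplification A = 1/(1 − 0.5793) = 2.377.
ΔT = 1.2 × 2.377 = 2.85 K.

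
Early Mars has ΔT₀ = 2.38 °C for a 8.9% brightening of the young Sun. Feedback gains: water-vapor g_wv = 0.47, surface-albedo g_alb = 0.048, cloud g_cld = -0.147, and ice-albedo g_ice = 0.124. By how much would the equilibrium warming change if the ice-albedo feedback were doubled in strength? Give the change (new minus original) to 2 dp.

1.53 °C

Original: g = 0.495, ΔT = 2.38/(1−0.495) = 4.7129 °C.
With doubled ice-albedo: g' = 0.619, ΔT' = 2.38/(1−0.619) = 6.2467 °C.
Change = 6.2467 − 4.7129 = 1.53 °C.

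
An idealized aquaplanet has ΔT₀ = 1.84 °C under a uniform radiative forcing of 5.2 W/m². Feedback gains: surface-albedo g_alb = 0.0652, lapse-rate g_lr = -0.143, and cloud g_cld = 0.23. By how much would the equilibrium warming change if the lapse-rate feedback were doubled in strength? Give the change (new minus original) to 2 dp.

Original: g = 0.1522, ΔT = 1.84/(1−0.1522) = 2.1703 °C.
With doubled lapse-rate: g' = 0.0092, ΔT' = 1.84/(1−0.0092) = 1.8571 °C.
Change = 1.8571 − 2.1703 = -0.31 °C.

-0.31 °C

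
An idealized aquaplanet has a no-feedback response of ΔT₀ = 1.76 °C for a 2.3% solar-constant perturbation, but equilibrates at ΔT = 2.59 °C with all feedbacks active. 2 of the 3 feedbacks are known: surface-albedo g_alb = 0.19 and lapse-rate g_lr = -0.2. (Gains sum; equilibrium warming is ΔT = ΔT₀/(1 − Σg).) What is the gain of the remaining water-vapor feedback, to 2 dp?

0.33

Amplification A = ΔT/ΔT₀ = 2.59/1.76 = 1.472.
Total gain g = 1 − 1/A = 1 − 1/1.472 = 0.3207.
Known gains sum to 0.19 − 0.2 = -0.01.
g_wv = 0.3207 + 0.01 = 0.33.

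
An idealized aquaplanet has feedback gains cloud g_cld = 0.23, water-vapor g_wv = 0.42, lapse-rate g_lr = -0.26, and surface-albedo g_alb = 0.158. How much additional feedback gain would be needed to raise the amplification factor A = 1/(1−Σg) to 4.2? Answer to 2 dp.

0.21

Current total gain = 0.548.
Target gain for A = 4.2: g* = 1 − 1/4.2 = 0.7619.
Additional gain needed = 0.7619 − 0.548 = 0.21.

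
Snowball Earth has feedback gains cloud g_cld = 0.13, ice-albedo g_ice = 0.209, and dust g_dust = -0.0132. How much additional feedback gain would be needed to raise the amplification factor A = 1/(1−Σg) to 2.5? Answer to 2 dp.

Current total gain = 0.3258.
Target gain for A = 2.5: g* = 1 − 1/2.5 = 0.6.
Additional gain needed = 0.6 − 0.3258 = 0.27.

0.27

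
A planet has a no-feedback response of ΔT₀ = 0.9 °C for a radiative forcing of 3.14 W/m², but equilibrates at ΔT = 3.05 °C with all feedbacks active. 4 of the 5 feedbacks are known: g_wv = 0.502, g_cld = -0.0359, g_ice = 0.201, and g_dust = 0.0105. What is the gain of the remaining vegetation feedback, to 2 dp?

0.03

Amplification A = ΔT/ΔT₀ = 3.05/0.9 = 3.389.
Total gain g = 1 − 1/A = 1 − 1/3.389 = 0.7049.
Known gains sum to 0.502 − 0.0359 + 0.201 + 0.0105 = 0.6776.
g_veg = 0.7049 − 0.6776 = 0.03.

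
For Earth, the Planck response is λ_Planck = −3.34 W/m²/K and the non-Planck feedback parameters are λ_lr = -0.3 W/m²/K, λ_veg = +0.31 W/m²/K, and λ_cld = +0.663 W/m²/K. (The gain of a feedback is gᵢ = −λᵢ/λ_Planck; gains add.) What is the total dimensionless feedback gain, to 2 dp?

Convert to gains: g_lr = -0.3/3.34 = -0.08982; g_veg = 0.31/3.34 = 0.09281; g_cld = 0.663/3.34 = 0.1985.
Total gain g = 0.20149.

0.20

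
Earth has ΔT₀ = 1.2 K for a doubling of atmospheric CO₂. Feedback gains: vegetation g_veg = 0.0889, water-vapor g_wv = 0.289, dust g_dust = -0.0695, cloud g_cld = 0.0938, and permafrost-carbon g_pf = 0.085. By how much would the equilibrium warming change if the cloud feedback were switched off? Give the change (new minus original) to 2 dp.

Original: g = 0.4872, ΔT = 1.2/(1−0.4872) = 2.3401 K.
Without cloud: g' = 0.3934, ΔT' = 1.2/(1−0.3934) = 1.9782 K.
Change = 1.9782 − 2.3401 = -0.36 K.

-0.36 K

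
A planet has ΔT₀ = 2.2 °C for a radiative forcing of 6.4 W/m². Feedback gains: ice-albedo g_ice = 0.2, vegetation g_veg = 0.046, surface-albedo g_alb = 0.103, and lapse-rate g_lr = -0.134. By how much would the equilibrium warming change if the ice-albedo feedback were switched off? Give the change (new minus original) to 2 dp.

-0.57 °C

Original: g = 0.215, ΔT = 2.2/(1−0.215) = 2.8025 °C.
Without ice-albedo: g' = 0.015, ΔT' = 2.2/(1−0.015) = 2.2335 °C.
Change = 2.2335 − 2.8025 = -0.57 °C.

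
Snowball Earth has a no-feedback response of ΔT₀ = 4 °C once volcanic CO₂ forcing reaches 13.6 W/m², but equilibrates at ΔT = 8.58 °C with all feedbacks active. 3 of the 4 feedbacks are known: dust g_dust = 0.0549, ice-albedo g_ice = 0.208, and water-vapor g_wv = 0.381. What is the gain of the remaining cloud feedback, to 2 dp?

-0.11

Amplification A = ΔT/ΔT₀ = 8.58/4 = 2.145.
Total gain g = 1 − 1/A = 1 − 1/2.145 = 0.5338.
Known gains sum to 0.0549 + 0.208 + 0.381 = 0.6439.
g_cld = 0.5338 − 0.6439 = -0.11.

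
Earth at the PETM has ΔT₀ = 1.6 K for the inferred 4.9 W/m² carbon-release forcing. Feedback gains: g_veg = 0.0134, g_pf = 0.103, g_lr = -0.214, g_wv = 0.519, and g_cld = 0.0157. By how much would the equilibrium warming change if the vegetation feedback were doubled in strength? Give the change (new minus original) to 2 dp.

0.07 K

Original: g = 0.4371, ΔT = 1.6/(1−0.4371) = 2.8424 K.
With doubled vegetation: g' = 0.4505, ΔT' = 1.6/(1−0.4505) = 2.9117 K.
Change = 2.9117 − 2.8424 = 0.07 K.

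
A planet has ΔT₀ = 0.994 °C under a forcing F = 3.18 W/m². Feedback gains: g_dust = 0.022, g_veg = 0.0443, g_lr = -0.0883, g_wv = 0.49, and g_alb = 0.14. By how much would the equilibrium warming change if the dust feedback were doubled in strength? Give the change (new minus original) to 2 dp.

0.15 °C

Original: g = 0.608, ΔT = 0.994/(1−0.608) = 2.5357 °C.
With doubled dust: g' = 0.63, ΔT' = 0.994/(1−0.63) = 2.6865 °C.
Change = 2.6865 − 2.5357 = 0.15 °C.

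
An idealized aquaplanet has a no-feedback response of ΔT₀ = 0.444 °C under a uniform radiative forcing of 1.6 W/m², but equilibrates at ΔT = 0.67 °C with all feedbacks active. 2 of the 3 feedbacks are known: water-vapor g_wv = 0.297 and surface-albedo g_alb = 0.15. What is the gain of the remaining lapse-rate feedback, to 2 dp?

-0.11

Amplification A = ΔT/ΔT₀ = 0.67/0.444 = 1.509.
Total gain g = 1 − 1/A = 1 − 1/1.509 = 0.3373.
Known gains sum to 0.297 + 0.15 = 0.447.
g_lr = 0.3373 − 0.447 = -0.11.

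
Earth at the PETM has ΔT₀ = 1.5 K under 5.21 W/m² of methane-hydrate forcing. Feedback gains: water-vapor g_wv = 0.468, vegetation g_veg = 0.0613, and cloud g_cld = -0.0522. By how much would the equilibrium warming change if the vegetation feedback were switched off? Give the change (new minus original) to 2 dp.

Original: g = 0.4771, ΔT = 1.5/(1−0.4771) = 2.8686 K.
Without vegetation: g' = 0.4158, ΔT' = 1.5/(1−0.4158) = 2.5676 K.
Change = 2.5676 − 2.8686 = -0.30 K.

-0.30 K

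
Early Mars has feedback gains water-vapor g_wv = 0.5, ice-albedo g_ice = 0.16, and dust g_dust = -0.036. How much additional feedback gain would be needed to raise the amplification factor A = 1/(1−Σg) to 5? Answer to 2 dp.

0.18

Current total gain = 0.624.
Target gain for A = 5: g* = 1 − 1/5 = 0.8.
Additional gain needed = 0.8 − 0.624 = 0.18.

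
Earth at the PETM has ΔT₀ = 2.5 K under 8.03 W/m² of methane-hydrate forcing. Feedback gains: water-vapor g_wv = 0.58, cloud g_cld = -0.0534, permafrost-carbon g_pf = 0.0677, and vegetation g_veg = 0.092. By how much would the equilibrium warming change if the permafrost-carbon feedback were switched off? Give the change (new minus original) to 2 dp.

Original: g = 0.6863, ΔT = 2.5/(1−0.6863) = 7.9694 K.
Without permafrost-carbon: g' = 0.6186, ΔT' = 2.5/(1−0.6186) = 6.5548 K.
Change = 6.5548 − 7.9694 = -1.41 K.

-1.41 K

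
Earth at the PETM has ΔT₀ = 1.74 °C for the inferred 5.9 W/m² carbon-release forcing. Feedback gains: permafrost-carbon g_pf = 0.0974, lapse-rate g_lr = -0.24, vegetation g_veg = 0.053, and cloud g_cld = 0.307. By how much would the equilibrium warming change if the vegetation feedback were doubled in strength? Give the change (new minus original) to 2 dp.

Original: g = 0.2174, ΔT = 1.74/(1−0.2174) = 2.2234 °C.
With doubled vegetation: g' = 0.2704, ΔT' = 1.74/(1−0.2704) = 2.3849 °C.
Change = 2.3849 − 2.2234 = 0.16 °C.

0.16 °C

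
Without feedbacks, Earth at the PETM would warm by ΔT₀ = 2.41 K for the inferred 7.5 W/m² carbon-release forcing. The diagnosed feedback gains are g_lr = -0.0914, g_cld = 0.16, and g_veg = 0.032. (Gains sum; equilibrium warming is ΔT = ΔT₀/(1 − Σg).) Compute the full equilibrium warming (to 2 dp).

Total gain g = -0.0914 + 0.16 + 0.032 = 0.1006.
Amplification A = 1/(1 − 0.1006) = 1.112.
ΔT = 2.41 × 1.112 = 2.68 K.

2.68 K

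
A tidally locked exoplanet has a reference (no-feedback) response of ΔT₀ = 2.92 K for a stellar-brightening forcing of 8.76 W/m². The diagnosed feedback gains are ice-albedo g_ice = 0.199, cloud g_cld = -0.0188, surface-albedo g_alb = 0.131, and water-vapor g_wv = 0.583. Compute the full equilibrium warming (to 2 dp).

Total gain g = 0.199 − 0.0188 + 0.131 + 0.583 = 0.8942.
Amplification A = 1/(1 − 0.8942) = 9.452.
ΔT = 2.92 × 9.452 = 27.60 K.

27.60 K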